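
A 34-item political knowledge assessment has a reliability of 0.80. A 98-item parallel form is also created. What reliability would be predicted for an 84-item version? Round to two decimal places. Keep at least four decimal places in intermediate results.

0.91

Only the ratio of lengths matters: n = 84/34 = 2.4706
r_{84} = n·r / (1 + (n − 1)·r) = 1.9765 / 2.1765 ≈ 0.9081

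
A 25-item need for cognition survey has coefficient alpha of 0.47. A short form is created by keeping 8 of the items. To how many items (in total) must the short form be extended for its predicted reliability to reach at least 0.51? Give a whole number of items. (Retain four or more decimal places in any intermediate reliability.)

30

Short-form reliability: n = 8/25 = 0.3200; r_8 = n·r/(1+(n−1)r) ≈ 0.2210
Then solve for n' with r_old = 0.2210, r_target = 0.51: n' = 0.51(1 − 0.2210)/[0.2210(1 − 0.51)] = 3.6688
Total items = 3.6688 × 8 = 29.35, rounded up to 30.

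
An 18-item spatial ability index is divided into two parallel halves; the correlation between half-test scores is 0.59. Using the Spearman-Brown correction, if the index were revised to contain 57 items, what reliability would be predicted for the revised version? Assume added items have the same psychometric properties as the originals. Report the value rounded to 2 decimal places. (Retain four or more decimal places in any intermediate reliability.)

0.90

First correct the split-half correlation to full-test reliability: r_full = 2 × 0.59 / (1 + 0.59) ≈ 0.7421
Length factor from 18 to 57 items: n = 57/18 = 3.1667
r_new = n·r_full / (1 + (n − 1)·r_full) = 2.3500 / 2.6079 ≈ 0.9011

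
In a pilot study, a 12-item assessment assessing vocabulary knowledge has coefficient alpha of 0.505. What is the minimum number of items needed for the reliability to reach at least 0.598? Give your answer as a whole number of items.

18

Spearman-Brown solved for the length factor n:
n = r*(1 − r) / [ r (1 − r*) ]
n = 0.598 × (1 − 0.505) / [ 0.505 × (1 − 0.598) ]
n = 0.296010 / 0.203010 ≈ 1.4581
1.4581 × 12 = 17.50 → 18 items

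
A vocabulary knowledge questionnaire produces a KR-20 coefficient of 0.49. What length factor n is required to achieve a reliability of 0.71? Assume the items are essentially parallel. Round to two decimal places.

Invert Spearman-Brown to solve for n:
n = r*(1 − r) / [ r (1 − r*) ]
n = 0.71 × (1 − 0.49) / [ 0.49 × (1 − 0.71) ]
  = 0.3621 / 0.1421 = 2.5482

2.55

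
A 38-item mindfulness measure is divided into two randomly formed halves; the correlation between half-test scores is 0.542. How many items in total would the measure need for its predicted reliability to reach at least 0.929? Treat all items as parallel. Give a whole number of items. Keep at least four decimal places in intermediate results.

211

r_full = 2(0.542)/(1 + 0.542) = 0.7030
Solve Spearman-Brown for n: n = 0.929(1 − 0.7030) / [0.7030(1 − 0.929)] = 5.5279
Required items = 5.5279 × 38 = 210.06, so 211 items.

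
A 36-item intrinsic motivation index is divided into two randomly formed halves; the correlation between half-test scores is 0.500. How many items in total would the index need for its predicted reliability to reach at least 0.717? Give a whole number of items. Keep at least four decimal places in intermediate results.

46

Corrected full-test reliability: r_full = 2 × 0.500 / (1 + 0.500) ≈ 0.6667
Solve Spearman-Brown for n: n = 0.717(1 − 0.6667) / [0.6667(1 − 0.717)] = 1.2666
Items = 1.2666 × 36 ≈ 45.60 → 46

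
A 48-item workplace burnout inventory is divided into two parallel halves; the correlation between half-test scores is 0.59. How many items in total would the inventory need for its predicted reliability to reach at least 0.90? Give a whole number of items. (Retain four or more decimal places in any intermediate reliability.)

Corrected full-test reliability: r_full = 2 × 0.59 / (1 + 0.59) ≈ 0.7421
n = r_tgt(1 − r_full) / [r_full(1 − r_tgt)] = 0.90 × 0.2579 / (0.7421 × 0.10) ≈ 3.1277
Items = 3.1277 × 48 ≈ 150.13 → 151

151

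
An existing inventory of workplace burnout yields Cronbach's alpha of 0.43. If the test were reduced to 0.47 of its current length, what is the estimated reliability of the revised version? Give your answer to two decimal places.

r_new = (0.47 × 0.43) / (1 + (0.47 − 1) × 0.43)
r_new = 0.2021 / 0.7721 ≈ 0.2618

0.26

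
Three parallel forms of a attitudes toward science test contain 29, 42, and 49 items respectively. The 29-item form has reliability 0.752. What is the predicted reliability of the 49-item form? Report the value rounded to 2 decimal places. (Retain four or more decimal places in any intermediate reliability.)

0.84

The 42-item form is not needed; work directly from the 29-item form with n = 49/29 = 1.6897.
r_{49} = n·r / (1 + (n − 1)·r) = 1.2707 / 1.5187 ≈ 0.8367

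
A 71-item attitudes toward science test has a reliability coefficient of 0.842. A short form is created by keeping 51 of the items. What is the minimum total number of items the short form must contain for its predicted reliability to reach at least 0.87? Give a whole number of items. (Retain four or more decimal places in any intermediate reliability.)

Short-form reliability: n = 51/71 = 0.7183; r_51 = n·r/(1+(n−1)r) ≈ 0.7929
Length factor from the short form to reach 0.87: n' = 0.87(1 − 0.7929) / [0.7929(1 − 0.87)] ≈ 1.7480
Items = 1.7480 × 51 ≈ 89.15 → 90

90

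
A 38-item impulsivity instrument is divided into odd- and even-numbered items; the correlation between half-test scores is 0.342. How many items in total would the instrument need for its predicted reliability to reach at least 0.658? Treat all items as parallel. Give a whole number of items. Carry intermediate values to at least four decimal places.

r_full = 2(0.342)/(1 + 0.342) = 0.5097
Solve Spearman-Brown for n: n = 0.658(1 − 0.5097) / [0.5097(1 − 0.658)] = 1.8507
Items = 1.8507 × 38 ≈ 70.33 → 71

71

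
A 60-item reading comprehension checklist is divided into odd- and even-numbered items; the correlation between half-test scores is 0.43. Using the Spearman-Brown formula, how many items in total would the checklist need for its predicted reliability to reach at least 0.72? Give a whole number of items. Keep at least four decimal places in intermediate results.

103

r_full = 2(0.43)/(1 + 0.43) = 0.6014
n = r_tgt(1 − r_full) / [r_full(1 − r_tgt)] = 0.72 × 0.3986 / (0.6014 × 0.28) ≈ 1.7043
Required items = 1.7043 × 60 = 102.26, so 103 items.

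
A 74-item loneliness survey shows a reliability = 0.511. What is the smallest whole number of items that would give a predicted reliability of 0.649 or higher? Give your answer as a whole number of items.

131

n = 0.649 × (1 − 0.511) / [ 0.511 × (1 − 0.649) ]
  = 0.317361 / 0.179361 = 1.7694
Items needed = n × 74 = 1.7694 × 74 ≈ 130.94 → round up to 131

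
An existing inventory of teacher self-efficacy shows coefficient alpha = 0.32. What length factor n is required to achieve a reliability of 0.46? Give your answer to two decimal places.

1.81

Invert Spearman-Brown to solve for n:
n = r*(1 − r) / [ r (1 − r*) ]
n = 0.46(1 − 0.32) / [0.32(1 − 0.46)]
n = 0.3128 / 0.1728 ≈ 1.8102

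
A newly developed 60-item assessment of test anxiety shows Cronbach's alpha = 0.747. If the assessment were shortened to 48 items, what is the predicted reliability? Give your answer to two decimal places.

0.70

n = 48/60 = 0.8
r_new = 0.8·0.747 / [1 + (0.8 − 1)·0.747]
r_new = 0.5976 / 0.8506 ≈ 0.7026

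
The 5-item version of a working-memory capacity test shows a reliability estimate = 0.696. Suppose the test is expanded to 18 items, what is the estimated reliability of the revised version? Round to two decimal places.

Length ratio n = 18/5 = 3.6
r_new = (3.6 × 0.696) / (1 + (3.6 − 1) × 0.696)
r_new = 2.5056 / 2.8096 ≈ 0.8918

0.89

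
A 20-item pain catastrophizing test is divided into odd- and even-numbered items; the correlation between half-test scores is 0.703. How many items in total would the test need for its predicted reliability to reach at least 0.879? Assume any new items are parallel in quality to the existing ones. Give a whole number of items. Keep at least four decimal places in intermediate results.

Corrected full-test reliability: r_full = 2 × 0.703 / (1 + 0.703) ≈ 0.8256
Solve Spearman-Brown for n: n = 0.879(1 − 0.8256) / [0.8256(1 − 0.879)] = 1.5345
Required items = 1.5345 × 20 = 30.69, so 31 items.

31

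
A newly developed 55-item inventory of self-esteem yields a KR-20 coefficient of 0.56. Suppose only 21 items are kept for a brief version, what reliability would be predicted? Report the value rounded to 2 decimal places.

0.33

The new length is 21/55 = 0.3818 times the old.
Spearman-Brown: r_new = n·r / (1 + (n − 1)·r)
r_new = 0.3818·0.56 / [1 + (0.3818 − 1)·0.56]
     = 0.2138 / 0.6538 = 0.3270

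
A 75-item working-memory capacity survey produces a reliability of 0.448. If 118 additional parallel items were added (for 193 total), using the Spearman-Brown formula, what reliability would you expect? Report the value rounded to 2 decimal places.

The new length is 193/75 = 2.5733 times the old.
By Spearman-Brown, r_new = n r / (1 + (n − 1) r).
r_new = 2.5733·0.448 / [1 + (2.5733 − 1)·0.448]
     = 1.1528 / 1.7048 = 0.6762

0.68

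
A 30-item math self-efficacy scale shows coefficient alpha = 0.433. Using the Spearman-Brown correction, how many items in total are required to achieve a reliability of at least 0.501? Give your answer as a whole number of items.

Spearman-Brown solved for the length factor n:
n = r*(1 − r) / [ r (1 − r*) ]
n = 0.501(1 − 0.433) / [0.433(1 − 0.501)]
  = 0.284067 / 0.216067 = 1.3147
Items needed = n × 30 = 1.3147 × 30 ≈ 39.44 → round up to 40

40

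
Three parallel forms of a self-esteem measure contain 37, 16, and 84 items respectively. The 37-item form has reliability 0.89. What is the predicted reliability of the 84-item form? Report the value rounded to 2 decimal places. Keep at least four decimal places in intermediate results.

Only the ratio of lengths matters: n = 84/37 = 2.2703
r_{84} = n·r / (1 + (n − 1)·r) = 2.0206 / 2.1306 ≈ 0.9484

0.95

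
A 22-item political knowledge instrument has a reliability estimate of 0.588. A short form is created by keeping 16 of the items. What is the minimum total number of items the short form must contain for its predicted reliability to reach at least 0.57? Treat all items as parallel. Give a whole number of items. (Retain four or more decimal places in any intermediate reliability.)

21

Short-form reliability: n = 16/22 = 0.7273; r_16 = n·r/(1+(n−1)r) ≈ 0.5093
Then solve for n' with r_old = 0.5093, r_target = 0.57: n' = 0.57(1 − 0.5093)/[0.5093(1 − 0.57)] = 1.2772
Items = 1.2772 × 16 ≈ 20.44 → 21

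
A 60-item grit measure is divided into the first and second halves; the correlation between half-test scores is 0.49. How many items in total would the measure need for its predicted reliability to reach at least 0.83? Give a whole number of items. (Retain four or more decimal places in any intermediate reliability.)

r_full = 2(0.49)/(1 + 0.49) = 0.6577
n = r_tgt(1 − r_full) / [r_full(1 − r_tgt)] = 0.83 × 0.3423 / (0.6577 × 0.17) ≈ 2.5410
Required items = 2.5410 × 60 = 152.46, so 153 items.

153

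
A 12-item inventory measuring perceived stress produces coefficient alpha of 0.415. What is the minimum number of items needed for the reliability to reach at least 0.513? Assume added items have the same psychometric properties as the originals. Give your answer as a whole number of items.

18

n = 0.513 × (1 − 0.415) / [ 0.415 × (1 − 0.513) ]
n = 0.300105 / 0.202105 ≈ 1.4849
So the test needs 1.4849 × 12 ≈ 17.82 items; rounding up, 18.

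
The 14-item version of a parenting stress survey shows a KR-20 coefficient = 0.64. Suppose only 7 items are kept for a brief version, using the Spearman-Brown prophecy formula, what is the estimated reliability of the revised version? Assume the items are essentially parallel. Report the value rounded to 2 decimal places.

0.47

n = 7/14 = 0.5
r_new = (0.5 × 0.64) / (1 + (0.5 − 1) × 0.64)
     = 0.3200 / 0.6800 = 0.4706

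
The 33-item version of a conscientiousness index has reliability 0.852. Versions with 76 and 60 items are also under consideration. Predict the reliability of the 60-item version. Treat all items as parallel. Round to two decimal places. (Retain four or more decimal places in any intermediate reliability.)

Only the ratio of lengths matters: n = 60/33 = 1.8182
r_{60} = n·r / (1 + (n − 1)·r) = 1.5491 / 1.6971 ≈ 0.9128

0.91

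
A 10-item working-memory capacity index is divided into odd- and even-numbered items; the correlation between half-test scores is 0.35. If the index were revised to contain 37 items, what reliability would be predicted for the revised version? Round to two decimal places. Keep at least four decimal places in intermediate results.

0.80

Spearman-Brown correction (n = 2): r_full = 2·0.35/(1 + 0.35) = 0.5185
Length factor from 10 to 37 items: n = 37/10 = 3.7000
r_new = n·r_full / (1 + (n − 1)·r_full) = 1.9184 / 2.4000 ≈ 0.7993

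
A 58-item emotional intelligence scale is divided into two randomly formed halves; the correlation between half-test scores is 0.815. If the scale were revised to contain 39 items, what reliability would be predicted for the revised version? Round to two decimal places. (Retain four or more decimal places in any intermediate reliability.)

Spearman-Brown correction (n = 2): r_full = 2·0.815/(1 + 0.815) = 0.8981
Length factor from 58 to 39 items: n = 39/58 = 0.6724
r_new = n·r_full / (1 + (n − 1)·r_full) = 0.6039 / 0.7058 ≈ 0.8556

0.86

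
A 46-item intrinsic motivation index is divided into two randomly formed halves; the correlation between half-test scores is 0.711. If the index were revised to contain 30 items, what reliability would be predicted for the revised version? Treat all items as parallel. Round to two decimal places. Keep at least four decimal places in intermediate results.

First correct the split-half correlation to full-test reliability: r_full = 2 × 0.711 / (1 + 0.711) ≈ 0.8311
Length factor from 46 to 30 items: n = 30/46 = 0.6522
r_new = n·r_full / (1 + (n − 1)·r_full) = 0.5420 / 0.7109 ≈ 0.7624

0.76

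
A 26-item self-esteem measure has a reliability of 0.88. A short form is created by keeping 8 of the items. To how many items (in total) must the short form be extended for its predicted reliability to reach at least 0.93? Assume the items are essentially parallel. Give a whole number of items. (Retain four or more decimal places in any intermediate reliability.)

First, r for the 8-item form: n = 8/26 = 0.3077, so r_8 = 0.3077·0.88/(1 + (0.3077 − 1)·0.88) = 0.6929
Length factor from the short form to reach 0.93: n' = 0.93(1 − 0.6929) / [0.6929(1 − 0.93)] ≈ 5.8884
Items = 5.8884 × 8 ≈ 47.11 → 48

48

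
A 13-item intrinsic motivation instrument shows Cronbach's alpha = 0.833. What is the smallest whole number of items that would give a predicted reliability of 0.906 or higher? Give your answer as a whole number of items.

26

n = 0.906 × (1 − 0.833) / [ 0.833 × (1 − 0.906) ]
  = 0.151302 / 0.078302 = 1.9323
So the test needs 1.9323 × 13 ≈ 25.12 items; rounding up, 26.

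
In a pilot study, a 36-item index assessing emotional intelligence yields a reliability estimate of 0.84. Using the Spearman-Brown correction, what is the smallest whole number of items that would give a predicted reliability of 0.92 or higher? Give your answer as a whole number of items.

Spearman-Brown solved for the length factor n:
n = r*(1 − r) / [ r (1 − r*) ]
n = 0.92 × (1 − 0.84) / [ 0.84 × (1 − 0.92) ]
n = 0.1472 / 0.0672 ≈ 2.1905
Items needed = n × 36 = 2.1905 × 36 ≈ 78.86 → round up to 79

79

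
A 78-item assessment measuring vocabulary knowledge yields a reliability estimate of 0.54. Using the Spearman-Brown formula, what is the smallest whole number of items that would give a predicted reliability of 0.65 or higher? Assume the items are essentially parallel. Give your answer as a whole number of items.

124

Spearman-Brown solved for the length factor n:
n = r*(1 − r) / [ r (1 − r*) ]
n = [0.65 × 0.46] / [0.54 × 0.35]
n = 0.2990 / 0.1890 ≈ 1.5820
Items needed = n × 78 = 1.5820 × 78 ≈ 123.40 → round up to 124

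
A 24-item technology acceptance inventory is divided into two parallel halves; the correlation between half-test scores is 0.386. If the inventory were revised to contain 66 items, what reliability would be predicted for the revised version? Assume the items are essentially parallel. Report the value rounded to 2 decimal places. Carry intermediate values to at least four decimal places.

First correct the split-half correlation to full-test reliability: r_full = 2 × 0.386 / (1 + 0.386) ≈ 0.5570
Length factor from 24 to 66 items: n = 66/24 = 2.7500
r_new = n·r_full / (1 + (n − 1)·r_full) = 1.5318 / 1.9748 ≈ 0.7757

0.78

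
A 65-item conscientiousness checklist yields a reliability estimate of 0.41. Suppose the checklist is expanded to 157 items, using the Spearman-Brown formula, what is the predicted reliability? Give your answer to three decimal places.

n = 157/65 = 2.4154
r_new = (2.4154 × 0.41) / (1 + (2.4154 − 1) × 0.41)
     = 0.9903 / 1.5803 = 0.6267

0.627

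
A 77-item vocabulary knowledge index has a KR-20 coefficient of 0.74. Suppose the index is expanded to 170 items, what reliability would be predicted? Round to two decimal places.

0.86

The new length is 170/77 = 2.2078 times the old.
r_new = 2.2078·0.74 / [1 + (2.2078 − 1)·0.74]
r_new = 1.6338 / 1.8938 ≈ 0.8627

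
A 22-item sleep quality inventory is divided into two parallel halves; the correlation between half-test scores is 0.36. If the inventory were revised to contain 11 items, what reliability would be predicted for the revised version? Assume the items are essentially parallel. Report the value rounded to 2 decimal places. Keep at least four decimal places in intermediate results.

Full-test reliability from the split-half r: r_full = 2(0.36)/(1 + 0.36) = 0.5294
Then adjust to 11 items: n = 11/22 = 0.5000
r_new = n·r_full / (1 + (n − 1)·r_full) = 0.2647 / 0.7353 ≈ 0.3600

0.36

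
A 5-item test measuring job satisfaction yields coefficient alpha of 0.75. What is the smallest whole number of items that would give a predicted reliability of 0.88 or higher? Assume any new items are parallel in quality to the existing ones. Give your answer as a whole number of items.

Spearman-Brown solved for the length factor n:
n = r*(1 − r) / [ r (1 − r*) ]
n = 0.88 × (1 − 0.75) / [ 0.75 × (1 − 0.88) ]
n = 0.2200 / 0.0900 ≈ 2.4444
So the test needs 2.4444 × 5 ≈ 12.22 items; rounding up, 13.

13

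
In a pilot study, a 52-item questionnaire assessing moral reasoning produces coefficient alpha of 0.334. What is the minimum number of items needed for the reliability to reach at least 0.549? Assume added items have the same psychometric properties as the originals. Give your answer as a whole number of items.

Rearranging the Spearman-Brown formula for n,
n = r_target (1 − r_old) / [ r_old (1 − r_target) ]
n = 0.549(1 − 0.334) / [0.334(1 − 0.549)]
  = 0.365634 / 0.150634 = 2.4273
Items needed = n × 52 = 2.4273 × 52 ≈ 126.22 → round up to 127

127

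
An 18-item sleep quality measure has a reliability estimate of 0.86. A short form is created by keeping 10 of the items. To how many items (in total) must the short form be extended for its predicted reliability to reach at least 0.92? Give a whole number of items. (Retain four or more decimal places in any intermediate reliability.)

Short-form reliability: n = 10/18 = 0.5556; r_10 = n·r/(1+(n−1)r) ≈ 0.7734
Then solve for n' with r_old = 0.7734, r_target = 0.92: n' = 0.92(1 − 0.7734)/[0.7734(1 − 0.92)] = 3.3694
Total items = 3.3694 × 10 = 33.69, rounded up to 34.

34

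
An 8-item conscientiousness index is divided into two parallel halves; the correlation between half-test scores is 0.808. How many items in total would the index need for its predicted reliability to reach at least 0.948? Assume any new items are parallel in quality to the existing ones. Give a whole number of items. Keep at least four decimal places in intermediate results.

r_full = 2(0.808)/(1 + 0.808) = 0.8938
n = r_tgt(1 − r_full) / [r_full(1 − r_tgt)] = 0.948 × 0.1062 / (0.8938 × 0.052) ≈ 2.1662
Items = 2.1662 × 8 ≈ 17.33 → 18

18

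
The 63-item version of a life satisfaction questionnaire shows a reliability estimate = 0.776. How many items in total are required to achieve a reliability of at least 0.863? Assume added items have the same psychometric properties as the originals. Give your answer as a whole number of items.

n = 0.863 × (1 − 0.776) / [ 0.776 × (1 − 0.863) ]
  = 0.193312 / 0.106312 = 1.8183
Items needed = n × 63 = 1.8183 × 63 ≈ 114.55 → round up to 115

115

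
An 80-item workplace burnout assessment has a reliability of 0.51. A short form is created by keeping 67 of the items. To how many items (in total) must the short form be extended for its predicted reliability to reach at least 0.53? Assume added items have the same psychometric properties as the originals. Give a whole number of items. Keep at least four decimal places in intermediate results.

Short-form reliability: n = 67/80 = 0.8375; r_67 = n·r/(1+(n−1)r) ≈ 0.4657
Length factor from the short form to reach 0.53: n' = 0.53(1 − 0.4657) / [0.4657(1 − 0.53)] ≈ 1.2938
Total items = 1.2938 × 67 = 86.68, rounded up to 87.

87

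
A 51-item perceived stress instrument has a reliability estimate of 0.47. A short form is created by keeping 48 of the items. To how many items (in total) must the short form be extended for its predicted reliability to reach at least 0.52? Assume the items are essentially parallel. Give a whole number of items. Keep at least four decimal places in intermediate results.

First, r for the 48-item form: n = 48/51 = 0.9412, so r_48 = 0.9412·0.47/(1 + (0.9412 − 1)·0.47) = 0.4549
Then solve for n' with r_old = 0.4549, r_target = 0.52: n' = 0.52(1 − 0.4549)/[0.4549(1 − 0.52)] = 1.2981
Total items = 1.2981 × 48 = 62.31, rounded up to 63.

63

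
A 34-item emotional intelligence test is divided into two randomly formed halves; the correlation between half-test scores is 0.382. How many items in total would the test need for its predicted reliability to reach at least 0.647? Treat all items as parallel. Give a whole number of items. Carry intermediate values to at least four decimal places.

Corrected full-test reliability: r_full = 2 × 0.382 / (1 + 0.382) ≈ 0.5528
n = r_tgt(1 − r_full) / [r_full(1 − r_tgt)] = 0.647 × 0.4472 / (0.5528 × 0.353) ≈ 1.4827
Required items = 1.4827 × 34 = 50.41, so 51 items.

51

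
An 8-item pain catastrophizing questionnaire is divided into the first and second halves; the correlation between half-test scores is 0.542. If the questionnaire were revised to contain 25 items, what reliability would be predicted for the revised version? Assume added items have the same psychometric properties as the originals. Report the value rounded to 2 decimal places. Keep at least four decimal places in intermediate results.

0.88

Spearman-Brown correction (n = 2): r_full = 2·0.542/(1 + 0.542) = 0.7030
Length factor from 8 to 25 items: n = 25/8 = 3.1250
r_new = n·r_full / (1 + (n − 1)·r_full) = 2.1969 / 2.4939 ≈ 0.8809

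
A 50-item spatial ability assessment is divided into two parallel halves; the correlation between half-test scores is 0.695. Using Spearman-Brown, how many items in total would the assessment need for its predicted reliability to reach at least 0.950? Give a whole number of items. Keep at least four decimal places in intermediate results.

Corrected full-test reliability: r_full = 2 × 0.695 / (1 + 0.695) ≈ 0.8201
Solve Spearman-Brown for n: n = 0.950(1 − 0.8201) / [0.8201(1 − 0.950)] = 4.1679
Items = 4.1679 × 50 ≈ 208.40 → 209

209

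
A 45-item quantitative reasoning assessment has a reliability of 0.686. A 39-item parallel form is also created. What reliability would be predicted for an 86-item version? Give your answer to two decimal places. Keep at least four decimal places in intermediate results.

0.81

The 39-item form is not needed; work directly from the 45-item form with n = 86/45 = 1.9111.
r_{86} = n·r / (1 + (n − 1)·r) = 1.3110 / 1.6250 ≈ 0.8068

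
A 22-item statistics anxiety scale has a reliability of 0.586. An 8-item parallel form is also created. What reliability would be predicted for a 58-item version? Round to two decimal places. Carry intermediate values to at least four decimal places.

0.79

The 8-item form is not needed; work directly from the 22-item form with n = 58/22 = 2.6364.
r_{58} = n·r / (1 + (n − 1)·r) = 1.5449 / 1.9589 ≈ 0.7887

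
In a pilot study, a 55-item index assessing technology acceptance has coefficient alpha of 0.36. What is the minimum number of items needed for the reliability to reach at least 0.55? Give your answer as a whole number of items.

Invert Spearman-Brown to solve for n:
n = r*(1 − r) / [ r (1 − r*) ]
n = 0.55(1 − 0.36) / [0.36(1 − 0.55)]
  = 0.3520 / 0.1620 = 2.1728
Items needed = n × 55 = 2.1728 × 55 ≈ 119.50 → round up to 120

120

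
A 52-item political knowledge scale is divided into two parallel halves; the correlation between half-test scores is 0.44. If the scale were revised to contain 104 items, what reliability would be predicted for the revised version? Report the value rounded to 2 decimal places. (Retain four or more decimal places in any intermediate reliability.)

Full-test reliability from the split-half r: r_full = 2(0.44)/(1 + 0.44) = 0.6111
Length factor from 52 to 104 items: n = 104/52 = 2.0000
r_new = n·r_full / (1 + (n − 1)·r_full) = 1.2222 / 1.6111 ≈ 0.7586

0.76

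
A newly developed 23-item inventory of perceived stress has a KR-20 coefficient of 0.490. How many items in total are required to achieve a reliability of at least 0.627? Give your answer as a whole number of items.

Rearranging the Spearman-Brown formula for n,
n = r_target (1 − r_old) / [ r_old (1 − r_target) ]
n = 0.627 × (1 − 0.490) / [ 0.490 × (1 − 0.627) ]
n = 0.319770 / 0.182770 ≈ 1.7496
1.7496 × 23 = 40.24 → 41 items

41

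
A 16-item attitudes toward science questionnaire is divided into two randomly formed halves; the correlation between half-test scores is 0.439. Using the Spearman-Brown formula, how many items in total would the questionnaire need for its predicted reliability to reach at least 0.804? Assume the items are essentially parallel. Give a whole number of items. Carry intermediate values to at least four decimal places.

42

r_full = 2(0.439)/(1 + 0.439) = 0.6101
Solve Spearman-Brown for n: n = 0.804(1 − 0.6101) / [0.6101(1 − 0.804)] = 2.6215
Items = 2.6215 × 16 ≈ 41.94 → 42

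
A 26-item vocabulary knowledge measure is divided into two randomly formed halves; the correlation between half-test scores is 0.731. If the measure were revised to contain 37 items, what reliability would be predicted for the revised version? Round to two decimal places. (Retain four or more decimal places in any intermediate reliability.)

First correct the split-half correlation to full-test reliability: r_full = 2 × 0.731 / (1 + 0.731) ≈ 0.8446
Then adjust to 37 items: n = 37/26 = 1.4231
r_new = n·r_full / (1 + (n − 1)·r_full) = 1.2020 / 1.3574 ≈ 0.8855

0.89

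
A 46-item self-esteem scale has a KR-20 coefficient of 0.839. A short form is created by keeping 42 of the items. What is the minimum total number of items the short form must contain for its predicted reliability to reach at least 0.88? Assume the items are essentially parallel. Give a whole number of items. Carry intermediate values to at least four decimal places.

65

First, r for the 42-item form: n = 42/46 = 0.9130, so r_42 = 0.9130·0.839/(1 + (0.9130 − 1)·0.839) = 0.8263
Length factor from the short form to reach 0.88: n' = 0.88(1 − 0.8263) / [0.8263(1 − 0.88)] ≈ 1.5416
Total items = 1.5416 × 42 = 64.75, rounded up to 65.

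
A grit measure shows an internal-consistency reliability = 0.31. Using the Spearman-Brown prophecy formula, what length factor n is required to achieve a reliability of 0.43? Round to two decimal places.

Spearman-Brown solved for the length factor n:
n = r_target (1 − r_old) / [ r_old (1 − r_target) ]
n = [0.43 × 0.69] / [0.31 × 0.57]
  = 0.2967 / 0.1767 = 1.6791

1.68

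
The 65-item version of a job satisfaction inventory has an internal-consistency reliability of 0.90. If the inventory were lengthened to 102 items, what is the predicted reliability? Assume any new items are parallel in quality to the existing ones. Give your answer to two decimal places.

Length ratio n = 102/65 = 1.5692
Spearman-Brown: r_new = n·r / (1 + (n − 1)·r)
r_new = 1.5692·0.90 / [1 + (1.5692 − 1)·0.90]
r_new = 1.4123 / 1.5123 ≈ 0.9339

0.93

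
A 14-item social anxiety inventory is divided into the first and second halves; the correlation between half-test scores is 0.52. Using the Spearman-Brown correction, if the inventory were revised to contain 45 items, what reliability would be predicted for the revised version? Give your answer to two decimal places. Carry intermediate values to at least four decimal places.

0.87

Full-test reliability from the split-half r: r_full = 2(0.52)/(1 + 0.52) = 0.6842
Then adjust to 45 items: n = 45/14 = 3.2143
r_new = n·r_full / (1 + (n − 1)·r_full) = 2.1992 / 2.5150 ≈ 0.8744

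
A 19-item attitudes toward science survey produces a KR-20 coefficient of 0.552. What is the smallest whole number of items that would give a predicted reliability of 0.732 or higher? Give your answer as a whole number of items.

43

Rearranging the Spearman-Brown formula for n,
n = r*(1 − r) / [ r (1 − r*) ]
n = 0.732 × (1 − 0.552) / [ 0.552 × (1 − 0.732) ]
n = 0.327936 / 0.147936 ≈ 2.2167
2.2167 × 19 = 42.12 → 43 items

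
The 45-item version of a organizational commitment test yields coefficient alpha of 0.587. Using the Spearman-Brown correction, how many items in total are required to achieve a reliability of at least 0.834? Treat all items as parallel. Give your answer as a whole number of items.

160

Invert Spearman-Brown to solve for n:
n = r_target (1 − r_old) / [ r_old (1 − r_target) ]
n = [0.834 × 0.413] / [0.587 × 0.166]
  = 0.344442 / 0.097442 = 3.5348
So the test needs 3.5348 × 45 ≈ 159.07 items; rounding up, 160.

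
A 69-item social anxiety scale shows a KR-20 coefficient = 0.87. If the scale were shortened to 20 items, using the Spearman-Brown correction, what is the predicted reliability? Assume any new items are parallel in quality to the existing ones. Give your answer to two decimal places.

Length ratio n = 20/69 = 0.2899
Spearman-Brown: r_new = n·r / (1 + (n − 1)·r)
r_new = 0.2899·0.87 / [1 + (0.2899 − 1)·0.87]
r_new = 0.2522 / 0.3822 ≈ 0.6599

0.66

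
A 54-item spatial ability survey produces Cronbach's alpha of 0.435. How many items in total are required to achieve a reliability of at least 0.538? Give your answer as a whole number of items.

n = 0.538 × (1 − 0.435) / [ 0.435 × (1 − 0.538) ]
n = 0.303970 / 0.200970 ≈ 1.5125
So the test needs 1.5125 × 54 ≈ 81.67 items; rounding up, 82.

82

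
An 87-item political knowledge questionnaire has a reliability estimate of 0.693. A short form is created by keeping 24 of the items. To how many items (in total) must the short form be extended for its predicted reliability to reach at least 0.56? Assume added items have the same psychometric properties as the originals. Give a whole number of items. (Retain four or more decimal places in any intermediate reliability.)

First, r for the 24-item form: n = 24/87 = 0.2759, so r_24 = 0.2759·0.693/(1 + (0.2759 − 1)·0.693) = 0.3838
Then solve for n' with r_old = 0.3838, r_target = 0.56: n' = 0.56(1 − 0.3838)/[0.3838(1 − 0.56)] = 2.0434
Total items = 2.0434 × 24 = 49.04, rounded up to 50.

50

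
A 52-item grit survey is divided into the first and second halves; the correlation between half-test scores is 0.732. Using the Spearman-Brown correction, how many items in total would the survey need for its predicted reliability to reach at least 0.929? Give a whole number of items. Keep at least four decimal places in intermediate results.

125

Corrected full-test reliability: r_full = 2 × 0.732 / (1 + 0.732) ≈ 0.8453
n = r_tgt(1 − r_full) / [r_full(1 − r_tgt)] = 0.929 × 0.1547 / (0.8453 × 0.071) ≈ 2.3946
Required items = 2.3946 × 52 = 124.52, so 125 items.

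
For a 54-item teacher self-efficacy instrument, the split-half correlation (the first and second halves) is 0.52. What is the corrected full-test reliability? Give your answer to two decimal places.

0.68

r_full = 2(0.52) / (1 + 0.52)
       = 1.0400 / 1.5200 = 0.6842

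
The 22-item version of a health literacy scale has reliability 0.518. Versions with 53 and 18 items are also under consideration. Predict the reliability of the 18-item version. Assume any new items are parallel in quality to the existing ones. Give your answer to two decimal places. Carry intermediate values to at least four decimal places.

The 53-item form is not needed; work directly from the 22-item form with n = 18/22 = 0.8182.
r_{18} = n·r / (1 + (n − 1)·r) = 0.4238 / 0.9058 ≈ 0.4679

0.47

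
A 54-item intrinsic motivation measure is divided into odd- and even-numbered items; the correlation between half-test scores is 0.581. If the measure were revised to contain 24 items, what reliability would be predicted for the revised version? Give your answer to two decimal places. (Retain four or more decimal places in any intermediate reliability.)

Full-test reliability from the split-half r: r_full = 2(0.581)/(1 + 0.581) = 0.7350
Then adjust to 24 items: n = 24/54 = 0.4444
r_new = n·r_full / (1 + (n − 1)·r_full) = 0.3266 / 0.5916 ≈ 0.5521

0.55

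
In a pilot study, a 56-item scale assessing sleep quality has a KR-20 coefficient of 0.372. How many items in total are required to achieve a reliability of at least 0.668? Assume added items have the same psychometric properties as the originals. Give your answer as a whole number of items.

n = 0.668 × (1 − 0.372) / [ 0.372 × (1 − 0.668) ]
n = 0.419504 / 0.123504 ≈ 3.3967
So the test needs 3.3967 × 56 ≈ 190.22 items; rounding up, 191.

191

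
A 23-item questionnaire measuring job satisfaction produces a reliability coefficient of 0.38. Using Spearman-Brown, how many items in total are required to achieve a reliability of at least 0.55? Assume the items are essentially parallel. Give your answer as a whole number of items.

Rearranging the Spearman-Brown formula for n,
n = r_target (1 − r_old) / [ r_old (1 − r_target) ]
n = 0.55(1 − 0.38) / [0.38(1 − 0.55)]
n = 0.3410 / 0.1710 ≈ 1.9942
So the test needs 1.9942 × 23 ≈ 45.87 items; rounding up, 46.

46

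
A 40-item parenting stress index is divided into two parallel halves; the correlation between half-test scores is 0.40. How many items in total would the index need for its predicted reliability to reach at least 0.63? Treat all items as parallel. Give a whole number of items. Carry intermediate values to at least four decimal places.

52

r_full = 2(0.40)/(1 + 0.40) = 0.5714
n = r_tgt(1 − r_full) / [r_full(1 − r_tgt)] = 0.63 × 0.4286 / (0.5714 × 0.37) ≈ 1.2772
Required items = 1.2772 × 40 = 51.09, so 52 items.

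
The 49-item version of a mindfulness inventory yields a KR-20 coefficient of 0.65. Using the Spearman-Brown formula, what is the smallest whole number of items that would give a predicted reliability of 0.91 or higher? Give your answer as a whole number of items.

267

n = [0.91 × 0.35] / [0.65 × 0.09]
  = 0.3185 / 0.0585 = 5.4444
So the test needs 5.4444 × 49 ≈ 266.78 items; rounding up, 267.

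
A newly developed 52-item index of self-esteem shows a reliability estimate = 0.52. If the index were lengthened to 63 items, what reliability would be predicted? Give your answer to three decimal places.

0.568

n = 63/52 = 1.2115
r_new = (1.2115 × 0.52) / (1 + (1.2115 − 1) × 0.52)
     = 0.6300 / 1.1100 = 0.5676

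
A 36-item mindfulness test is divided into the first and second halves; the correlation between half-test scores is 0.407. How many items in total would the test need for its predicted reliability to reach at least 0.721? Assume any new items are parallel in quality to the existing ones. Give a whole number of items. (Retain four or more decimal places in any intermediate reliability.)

68

r_full = 2(0.407)/(1 + 0.407) = 0.5785
n = r_tgt(1 − r_full) / [r_full(1 − r_tgt)] = 0.721 × 0.4215 / (0.5785 × 0.279) ≈ 1.8829
Required items = 1.8829 × 36 = 67.78, so 68 items.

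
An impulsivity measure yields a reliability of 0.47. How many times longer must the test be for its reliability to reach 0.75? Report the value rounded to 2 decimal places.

3.38

n = 0.75 × (1 − 0.47) / [ 0.47 × (1 − 0.75) ]
  = 0.3975 / 0.1175 = 3.3830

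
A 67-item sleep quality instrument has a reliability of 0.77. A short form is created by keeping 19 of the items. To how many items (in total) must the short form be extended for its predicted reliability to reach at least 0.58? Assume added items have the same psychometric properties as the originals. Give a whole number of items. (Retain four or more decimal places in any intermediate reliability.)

First, r for the 19-item form: n = 19/67 = 0.2836, so r_19 = 0.2836·0.77/(1 + (0.2836 − 1)·0.77) = 0.4870
Then solve for n' with r_old = 0.4870, r_target = 0.58: n' = 0.58(1 − 0.4870)/[0.4870(1 − 0.58)] = 1.4547
Items = 1.4547 × 19 ≈ 27.64 → 28

28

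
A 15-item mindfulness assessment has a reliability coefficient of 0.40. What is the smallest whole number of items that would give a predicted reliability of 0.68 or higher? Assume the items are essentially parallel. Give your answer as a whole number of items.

48

n = [0.68 × 0.60] / [0.40 × 0.32]
n = 0.4080 / 0.1280 ≈ 3.1875
Items needed = n × 15 = 3.1875 × 15 ≈ 47.81 → round up to 48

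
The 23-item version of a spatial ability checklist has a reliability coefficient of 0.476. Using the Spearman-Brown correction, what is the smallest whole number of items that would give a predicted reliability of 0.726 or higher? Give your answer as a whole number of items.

Rearranging the Spearman-Brown formula for n,
n = r_target (1 − r_old) / [ r_old (1 − r_target) ]
n = 0.726 × (1 − 0.476) / [ 0.476 × (1 − 0.726) ]
n = 0.380424 / 0.130424 ≈ 2.9168
2.9168 × 23 = 67.09 → 68 items

68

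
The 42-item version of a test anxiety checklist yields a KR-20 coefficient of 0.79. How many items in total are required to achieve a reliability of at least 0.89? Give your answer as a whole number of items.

Rearranging the Spearman-Brown formula for n,
n = r_target (1 − r_old) / [ r_old (1 − r_target) ]
n = 0.89 × (1 − 0.79) / [ 0.79 × (1 − 0.89) ]
n = 0.1869 / 0.0869 ≈ 2.1507
2.1507 × 42 = 90.33 → 91 items

91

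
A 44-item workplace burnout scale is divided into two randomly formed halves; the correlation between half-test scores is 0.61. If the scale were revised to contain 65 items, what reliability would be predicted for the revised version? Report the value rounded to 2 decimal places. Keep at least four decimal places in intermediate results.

0.82

Spearman-Brown correction (n = 2): r_full = 2·0.61/(1 + 0.61) = 0.7578
Length factor from 44 to 65 items: n = 65/44 = 1.4773
r_new = n·r_full / (1 + (n − 1)·r_full) = 1.1195 / 1.3617 ≈ 0.8221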